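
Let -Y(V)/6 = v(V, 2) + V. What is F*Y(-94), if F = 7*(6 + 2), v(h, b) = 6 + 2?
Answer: 28896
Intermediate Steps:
v(h, b) = 8
Y(V) = -48 - 6*V (Y(V) = -6*(8 + V) = -48 - 6*V)
F = 56 (F = 7*8 = 56)
F*Y(-94) = 56*(-48 - 6*(-94)) = 56*(-48 + 564) = 56*516 = 28896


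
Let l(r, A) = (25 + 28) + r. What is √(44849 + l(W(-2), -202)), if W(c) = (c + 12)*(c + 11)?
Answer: 8*√703 ≈ 212.11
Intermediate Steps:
W(c) = (11 + c)*(12 + c) (W(c) = (12 + c)*(11 + c) = (11 + c)*(12 + c))
l(r, A) = 53 + r
√(44849 + l(W(-2), -202)) = √(44849 + (53 + (132 + (-2)² + 23*(-2)))) = √(44849 + (53 + (132 + 4 - 46))) = √(44849 + (53 + 90)) = √(44849 + 143) = √44992 = 8*√703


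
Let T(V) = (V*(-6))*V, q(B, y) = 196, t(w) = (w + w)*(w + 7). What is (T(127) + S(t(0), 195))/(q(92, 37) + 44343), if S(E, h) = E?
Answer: -96774/44539 ≈ -2.1728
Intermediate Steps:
t(w) = 2*w*(7 + w) (t(w) = (2*w)*(7 + w) = 2*w*(7 + w))
T(V) = -6*V² (T(V) = (-6*V)*V = -6*V²)
(T(127) + S(t(0), 195))/(q(92, 37) + 44343) = (-6*127² + 2*0*(7 + 0))/(196 + 44343) = (-6*16129 + 2*0*7)/44539 = (-96774 + 0)*(1/44539) = -96774*1/44539 = -96774/44539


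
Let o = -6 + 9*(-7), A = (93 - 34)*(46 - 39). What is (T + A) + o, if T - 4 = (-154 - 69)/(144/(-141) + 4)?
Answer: 38239/140 ≈ 273.14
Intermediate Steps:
T = -9921/140 (T = 4 + (-154 - 69)/(144/(-141) + 4) = 4 - 223/(144*(-1/141) + 4) = 4 - 223/(-48/47 + 4) = 4 - 223/140/47 = 4 - 223*47/140 = 4 - 10481/140 = -9921/140 ≈ -70.864)
A = 413 (A = 59*7 = 413)
o = -69 (o = -6 - 63 = -69)
(T + A) + o = (-9921/140 + 413) - 69 = 47899/140 - 69 = 38239/140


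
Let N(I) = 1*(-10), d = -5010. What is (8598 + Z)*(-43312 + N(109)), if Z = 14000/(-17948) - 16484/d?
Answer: -598271717188264/1605705 ≈ -3.7259e+8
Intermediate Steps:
N(I) = -10
Z = 4030622/1605705 (Z = 14000/(-17948) - 16484/(-5010) = 14000*(-1/17948) - 16484*(-1/5010) = -500/641 + 8242/2505 = 4030622/1605705 ≈ 2.5102)
(8598 + Z)*(-43312 + N(109)) = (8598 + 4030622/1605705)*(-43312 - 10) = (13809882212/1605705)*(-43322) = -598271717188264/1605705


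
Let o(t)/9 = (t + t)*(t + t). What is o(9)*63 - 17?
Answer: 183691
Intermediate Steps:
o(t) = 36*t² (o(t) = 9*((t + t)*(t + t)) = 9*((2*t)*(2*t)) = 9*(4*t²) = 36*t²)
o(9)*63 - 17 = (36*9²)*63 - 17 = (36*81)*63 - 17 = 2916*63 - 17 = 183708 - 17 = 183691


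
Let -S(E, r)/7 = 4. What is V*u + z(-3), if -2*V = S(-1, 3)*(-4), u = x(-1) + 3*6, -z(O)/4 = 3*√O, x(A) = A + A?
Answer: -896 - 12*I*√3 ≈ -896.0 - 20.785*I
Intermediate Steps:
x(A) = 2*A
z(O) = -12*√O
u = 16 (u = 2*(-1) + 3*6 = -2 + 18 = 16)
S(E, r) = -28 (S(E, r) = -7*4 = -28)
V = -56 (V = -(-14)*(-4) = -½*112 = -56)
V*u + z(-3) = -56*16 - 12*I*√3 = -896 - 12*I*√3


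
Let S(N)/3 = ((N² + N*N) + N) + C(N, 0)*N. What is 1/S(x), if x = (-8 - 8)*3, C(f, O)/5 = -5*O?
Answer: 1/13680 ≈ 7.3099e-5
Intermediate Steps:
C(f, O) = -25*O (C(f, O) = 5*(-5*O) = -25*O)
x = -48 (x = -16*3 = -48)
S(N) = 3*N + 6*N² (S(N) = 3*(((N² + N*N) + N) + (-25*0)*N) = 3*(((N² + N²) + N) + 0*N) = 3*((2*N² + N) + 0) = 3*((N + 2*N²) + 0) = 3*(N + 2*N²) = 3*N + 6*N²)
1/S(x) = 1/(3*(-48)*(1 + 2*(-48))) = 1/(3*(-48)*(1 - 96)) = 1/(3*(-48)*(-95)) = 1/13680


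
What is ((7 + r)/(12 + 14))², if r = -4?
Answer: 9/676 ≈ 0.013314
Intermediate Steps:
((7 + r)/(12 + 14))² = ((7 - 4)/(12 + 14))² = (3/26)² = 9/676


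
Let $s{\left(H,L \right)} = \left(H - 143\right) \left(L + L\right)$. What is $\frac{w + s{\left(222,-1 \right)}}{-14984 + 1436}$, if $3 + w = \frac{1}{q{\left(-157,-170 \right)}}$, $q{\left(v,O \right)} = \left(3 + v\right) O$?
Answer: $\frac{1404993}{118228880} \approx 0.011884$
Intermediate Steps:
$q{\left(v,O \right)} = O \left(3 + v\right)$
$s{\left(H,L \right)} = 2 L \left(-143 + H\right)$ ($s{\left(H,L \right)} = \left(-143 + H\right) 2 L = 2 L \left(-143 + H\right)$)
$w = - \frac{78539}{26180}$ ($w = -3 + \frac{1}{\left(-170\right) \left(3 - 157\right)} = -3 + \frac{1}{\left(-170\right) \left(-154\right)} = -3 + \frac{1}{26180} = - \frac{78539}{26180} \approx -3.0$)
$\frac{w + s{\left(222,-1 \right)}}{-14984 + 1436} = \frac{- \frac{78539}{26180} + 2 \left(-1\right) \left(-143 + 222\right)}{-14984 + 1436} = \frac{- \frac{78539}{26180} + 2 \left(-1\right) 79}{-13548} = \left(- \frac{78539}{26180} - 158\right) \left(- \frac{1}{13548}\right) = \left(- \frac{4214979}{26180}\right) \left(- \frac{1}{13548}\right) = \frac{1404993}{118228880}$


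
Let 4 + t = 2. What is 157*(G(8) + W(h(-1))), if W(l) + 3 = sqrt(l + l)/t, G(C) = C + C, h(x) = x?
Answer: 2041 - 157*I*sqrt(2)/2 ≈ 2041.0 - 111.02*I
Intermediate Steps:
t = -2 (t = -4 + 2 = -2)
G(C) = 2*C
W(l) = -3 - sqrt(2)*sqrt(l)/2 (W(l) = -3 + sqrt(l + l)/(-2) = -3 + sqrt(2*l)*(-1/2) = -3 + (sqrt(2)*sqrt(l))*(-1/2) = -3 - sqrt(2)*sqrt(l)/2)
157*(G(8) + W(h(-1))) = 157*(2*8 + (-3 - sqrt(2)*sqrt(-1)/2)) = 157*(16 + (-3 - sqrt(2)*I/2)) = 157*(16 + (-3 - I*sqrt(2)/2)) = 157*(13 - I*sqrt(2)/2) = 2041 - 157*I*sqrt(2)/2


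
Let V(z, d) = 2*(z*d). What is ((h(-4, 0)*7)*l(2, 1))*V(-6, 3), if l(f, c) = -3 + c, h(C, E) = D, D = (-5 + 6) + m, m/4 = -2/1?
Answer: -3528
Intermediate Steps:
m = -8 (m = 4*(-2/1) = 4*(-2*1) = 4*(-2) = -8)
D = -7 (D = (-5 + 6) - 8 = 1 - 8 = -7)
h(C, E) = -7
V(z, d) = 2*d*z (V(z, d) = 2*(d*z) = 2*d*z)
((h(-4, 0)*7)*l(2, 1))*V(-6, 3) = ((-7*7)*(-3 + 1))*(2*3*(-6)) = -49*(-2)*(-36) = 98*(-36) = -3528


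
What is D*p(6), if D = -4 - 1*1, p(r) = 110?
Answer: -550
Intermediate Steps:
D = -5 (D = -4 - 1 = -5)
D*p(6) = -5*110 = -550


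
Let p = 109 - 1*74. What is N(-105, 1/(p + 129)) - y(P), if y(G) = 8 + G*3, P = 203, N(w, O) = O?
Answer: -101187/164 ≈ -616.99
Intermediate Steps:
p = 35 (p = 109 - 74 = 35)
y(G) = 8 + 3*G
N(-105, 1/(p + 129)) - y(P) = 1/(35 + 129) - (8 + 3*203) = 1/164 - (8 + 609) = 1/164 - 1*617 = 1/164 - 617 = -101187/164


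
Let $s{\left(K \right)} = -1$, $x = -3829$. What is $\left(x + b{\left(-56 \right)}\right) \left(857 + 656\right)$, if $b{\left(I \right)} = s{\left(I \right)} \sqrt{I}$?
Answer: $-5793277 - 3026 i \sqrt{14} \approx -5.7933 \cdot 10^{6} - 11322.0 i$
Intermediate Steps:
$b{\left(I \right)} = - \sqrt{I}$
$\left(x + b{\left(-56 \right)}\right) \left(857 + 656\right) = \left(-3829 - \sqrt{-56}\right) \left(857 + 656\right) = \left(-3829 - 2 i \sqrt{14}\right) 1513 = -5793277 - 3026 i \sqrt{14}$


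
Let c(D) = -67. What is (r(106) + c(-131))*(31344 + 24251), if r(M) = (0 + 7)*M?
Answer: 37526625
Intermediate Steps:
r(M) = 7*M
(r(106) + c(-131))*(31344 + 24251) = (7*106 - 67)*(31344 + 24251) = (742 - 67)*55595 = 675*55595 = 37526625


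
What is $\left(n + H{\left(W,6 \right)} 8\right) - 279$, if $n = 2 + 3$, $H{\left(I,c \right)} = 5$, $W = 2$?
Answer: $-234$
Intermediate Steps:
$n = 5$
$\left(n + H{\left(W,6 \right)} 8\right) - 279 = \left(5 + 5 \cdot 8\right) - 279 = \left(5 + 40\right) - 279 = 45 - 279 = -234$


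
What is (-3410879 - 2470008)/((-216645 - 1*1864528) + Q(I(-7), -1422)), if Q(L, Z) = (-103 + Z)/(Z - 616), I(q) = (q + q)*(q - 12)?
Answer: 11985247706/4241429049 ≈ 2.8258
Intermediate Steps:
I(q) = 2*q*(-12 + q) (I(q) = (2*q)*(-12 + q) = 2*q*(-12 + q))
Q(L, Z) = (-103 + Z)/(-616 + Z)
(-3410879 - 2470008)/((-216645 - 1*1864528) + Q(I(-7), -1422)) = (-3410879 - 2470008)/((-216645 - 1*1864528) + (-103 - 1422)/(-616 - 1422)) = -5880887/((-216645 - 1864528) - 1525/(-2038)) = -5880887/(-2081173 - 1/2038*(-1525)) = -5880887/(-2081173 + 1525/2038) = -5880887/(-4241429049/2038) = -5880887*(-2038/4241429049) = 11985247706/4241429049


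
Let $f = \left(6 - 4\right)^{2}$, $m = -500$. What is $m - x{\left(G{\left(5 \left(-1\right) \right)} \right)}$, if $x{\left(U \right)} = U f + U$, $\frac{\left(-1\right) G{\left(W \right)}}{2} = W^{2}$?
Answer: $-250$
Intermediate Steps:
$f = 4$ ($f = 2^{2} = 4$)
$G{\left(W \right)} = - 2 W^{2}$
$x{\left(U \right)} = 5 U$ ($x{\left(U \right)} = U 4 + U = 4 U + U = 5 U$)
$m - x{\left(G{\left(5 \left(-1\right) \right)} \right)} = -500 - 5 \left(- 2 \left(5 \left(-1\right)\right)^{2}\right) = -500 - 5 \left(- 2 \left(-5\right)^{2}\right) = -500 - 5 \left(\left(-2\right) 25\right) = -500 - 5 \left(-50\right) = -500 - -250 = -500 + 250 = -250$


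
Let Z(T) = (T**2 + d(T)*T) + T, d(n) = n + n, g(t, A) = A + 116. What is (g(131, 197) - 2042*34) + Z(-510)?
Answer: 710675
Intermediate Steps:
g(t, A) = 116 + A
d(n) = 2*n
Z(T) = T + 3*T**2 (Z(T) = (T**2 + (2*T)*T) + T = (T**2 + 2*T**2) + T = 3*T**2 + T = T + 3*T**2)
(g(131, 197) - 2042*34) + Z(-510) = ((116 + 197) - 2042*34) - 510*(1 + 3*(-510)) = (313 - 69428) - 510*(1 - 1530) = -69115 - 510*(-1529) = -69115 + 779790 = 710675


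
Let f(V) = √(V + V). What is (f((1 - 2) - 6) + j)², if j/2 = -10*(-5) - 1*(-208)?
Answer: (516 + I*√14)² ≈ 2.6624e+5 + 3861.0*I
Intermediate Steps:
f(V) = √2*√V (f(V) = √(2*V) = √2*√V)
j = 516 (j = 2*(-10*(-5) - 1*(-208)) = 2*(50 + 208) = 2*258 = 516)
(f((1 - 2) - 6) + j)² = (√2*√((1 - 2) - 6) + 516)² = (√2*√(-1 - 6) + 516)² = (√2*√(-7) + 516)² = (√2*(I*√7) + 516)² = (I*√14 + 516)² = (516 + I*√14)²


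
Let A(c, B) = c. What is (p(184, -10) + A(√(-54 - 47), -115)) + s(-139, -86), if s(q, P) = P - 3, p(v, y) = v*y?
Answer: -1929 + I*√101 ≈ -1929.0 + 10.05*I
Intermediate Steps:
s(q, P) = -3 + P
(p(184, -10) + A(√(-54 - 47), -115)) + s(-139, -86) = (184*(-10) + √(-54 - 47)) + (-3 - 86) = (-1840 + √(-101)) - 89 = (-1840 + I*√101) - 89 = -1929 + I*√101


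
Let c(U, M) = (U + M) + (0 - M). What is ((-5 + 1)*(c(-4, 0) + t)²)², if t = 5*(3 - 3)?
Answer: 4096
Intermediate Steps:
c(U, M) = U (c(U, M) = (M + U) - M = U)
t = 0 (t = 5*0 = 0)
((-5 + 1)*(c(-4, 0) + t)²)² = ((-5 + 1)*(-4 + 0)²)² = (-4*(-4)²)² = (-4*16)² = (-64)² = 4096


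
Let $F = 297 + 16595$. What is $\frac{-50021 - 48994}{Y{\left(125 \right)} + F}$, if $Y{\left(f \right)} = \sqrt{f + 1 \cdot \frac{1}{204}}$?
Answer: $- \frac{68240504304}{11641853191} + \frac{39606 \sqrt{1300551}}{11641853191} \approx -5.8578$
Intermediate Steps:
$F = 16892$
$Y{\left(f \right)} = \sqrt{\frac{1}{204} + f}$ ($Y{\left(f \right)} = \sqrt{f + 1 \cdot \frac{1}{204}} = \sqrt{f + \frac{1}{204}} = \sqrt{\frac{1}{204} + f}$)
$\frac{-50021 - 48994}{Y{\left(125 \right)} + F} = \frac{-50021 - 48994}{\frac{\sqrt{51 + 10404 \cdot 125}}{102} + 16892} = - \frac{99015}{\frac{\sqrt{51 + 1300500}}{102} + 16892} = - \frac{99015}{\frac{\sqrt{1300551}}{102} + 16892} = - \frac{99015}{16892 + \frac{\sqrt{1300551}}{102}}$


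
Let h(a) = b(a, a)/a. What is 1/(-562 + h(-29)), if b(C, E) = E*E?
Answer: -1/591 ≈ -0.0016920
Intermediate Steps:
b(C, E) = E**2
h(a) = a (h(a) = a**2/a = a)
1/(-562 + h(-29)) = 1/(-562 - 29) = 1/(-591) = -1/591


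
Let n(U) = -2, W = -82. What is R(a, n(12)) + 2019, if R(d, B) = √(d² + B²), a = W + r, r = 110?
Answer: 2019 + 2*√197 ≈ 2047.1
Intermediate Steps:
a = 28 (a = -82 + 110 = 28)
R(d, B) = √(B² + d²)
R(a, n(12)) + 2019 = √((-2)² + 28²) + 2019 = √(4 + 784) + 2019 = √788 + 2019 = 2*√197 + 2019 = 2019 + 2*√197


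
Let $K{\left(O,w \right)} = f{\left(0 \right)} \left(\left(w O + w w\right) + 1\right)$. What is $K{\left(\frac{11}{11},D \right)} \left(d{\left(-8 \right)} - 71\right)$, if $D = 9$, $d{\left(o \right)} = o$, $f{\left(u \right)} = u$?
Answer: $0$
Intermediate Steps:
$K{\left(O,w \right)} = 0$ ($K{\left(O,w \right)} = 0 \left(\left(w O + w w\right) + 1\right) = 0 \left(\left(O w + w^{2}\right) + 1\right) = 0 \left(\left(w^{2} + O w\right) + 1\right) = 0 \left(1 + w^{2} + O w\right) = 0$)
$K{\left(\frac{11}{11},D \right)} \left(d{\left(-8 \right)} - 71\right) = 0 \left(-8 - 71\right) = 0 \left(-79\right) = 0$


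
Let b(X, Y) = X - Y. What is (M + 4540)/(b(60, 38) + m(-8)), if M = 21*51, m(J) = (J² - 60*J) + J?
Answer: 181/18 ≈ 10.056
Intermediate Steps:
m(J) = J² - 59*J
M = 1071
(M + 4540)/(b(60, 38) + m(-8)) = (1071 + 4540)/((60 - 1*38) - 8*(-59 - 8)) = 5611/((60 - 38) - 8*(-67)) = 5611/(22 + 536) = 5611/558 = 5611*(1/558) = 181/18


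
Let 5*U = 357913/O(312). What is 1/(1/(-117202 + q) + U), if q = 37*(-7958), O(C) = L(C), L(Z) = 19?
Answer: 39106560/147334170529 ≈ 0.00026543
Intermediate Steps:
O(C) = 19
q = -294446
U = 357913/95 (U = (357913/19)/5 = (357913*(1/19))/5 = (1/5)*(357913/19) = 357913/95 ≈ 3767.5)
1/(1/(-117202 + q) + U) = 1/(1/(-117202 - 294446) + 357913/95) = 1/(1/(-411648) + 357913/95) = 1/(-1/411648 + 357913/95) = 1/(147334170529/39106560) = 39106560/147334170529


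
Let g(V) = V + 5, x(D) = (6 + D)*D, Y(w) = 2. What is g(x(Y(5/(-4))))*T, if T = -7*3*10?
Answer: -4410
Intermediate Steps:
x(D) = D*(6 + D)
g(V) = 5 + V
T = -210 (T = -21*10 = -210)
g(x(Y(5/(-4))))*T = (5 + 2*(6 + 2))*(-210) = (5 + 2*8)*(-210) = (5 + 16)*(-210) = 21*(-210) = -4410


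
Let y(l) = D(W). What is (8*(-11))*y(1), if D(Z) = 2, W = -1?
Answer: -176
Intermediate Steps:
y(l) = 2
(8*(-11))*y(1) = (8*(-11))*2 = -88*2 = -176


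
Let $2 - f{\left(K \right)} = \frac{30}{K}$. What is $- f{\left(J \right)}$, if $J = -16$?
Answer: $- \frac{31}{8} \approx -3.875$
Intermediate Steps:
$f{\left(K \right)} = 2 - \frac{30}{K}$
$- f{\left(J \right)} = - (2 - \frac{30}{-16}) = - (2 - - \frac{15}{8}) = - (2 + \frac{15}{8}) = \left(-1\right) \frac{31}{8} = - \frac{31}{8}$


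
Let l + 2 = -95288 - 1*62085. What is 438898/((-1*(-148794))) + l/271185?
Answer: 1062289982/448341121 ≈ 2.3694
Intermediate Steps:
l = -157375 (l = -2 + (-95288 - 1*62085) = -2 + (-95288 - 62085) = -2 - 157373 = -157375)
438898/((-1*(-148794))) + l/271185 = 438898/((-1*(-148794))) - 157375/271185 = 438898/148794 - 157375*1/271185 = 438898*(1/148794) - 31475/54237 = 219449/74397 - 31475/54237 = 1062289982/448341121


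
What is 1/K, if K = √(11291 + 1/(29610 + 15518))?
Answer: 2*√5748633089218/509540249 ≈ 0.0094110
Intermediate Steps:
K = √5748633089218/22564 (K = √(11291 + 1/45128) = √(509540249/45128) = √5748633089218/22564 ≈ 106.26)
1/K = 1/(√5748633089218/22564) = 2*√5748633089218/509540249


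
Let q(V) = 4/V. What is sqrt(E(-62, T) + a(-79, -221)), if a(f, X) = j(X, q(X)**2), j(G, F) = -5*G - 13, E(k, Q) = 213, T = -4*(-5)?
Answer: 3*sqrt(145) ≈ 36.125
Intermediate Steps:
T = 20
j(G, F) = -13 - 5*G
a(f, X) = -13 - 5*X
sqrt(E(-62, T) + a(-79, -221)) = sqrt(213 + (-13 - 5*(-221))) = sqrt(213 + (-13 + 1105)) = sqrt(213 + 1092) = sqrt(1305) = 3*sqrt(145)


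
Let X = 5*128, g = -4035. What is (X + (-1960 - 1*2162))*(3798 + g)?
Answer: 825234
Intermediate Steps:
X = 640
(X + (-1960 - 1*2162))*(3798 + g) = (640 + (-1960 - 1*2162))*(3798 - 4035) = (640 + (-1960 - 2162))*(-237) = (640 - 4122)*(-237) = -3482*(-237) = 825234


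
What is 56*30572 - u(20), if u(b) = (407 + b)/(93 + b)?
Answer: 193459189/113 ≈ 1.7120e+6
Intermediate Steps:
u(b) = (407 + b)/(93 + b)
56*30572 - u(20) = 56*30572 - (407 + 20)/(93 + 20) = 1712032 - 427/113 = 193459189/113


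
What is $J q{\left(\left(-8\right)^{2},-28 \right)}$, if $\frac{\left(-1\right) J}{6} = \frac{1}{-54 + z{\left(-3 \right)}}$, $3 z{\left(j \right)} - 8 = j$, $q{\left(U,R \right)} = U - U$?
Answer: $0$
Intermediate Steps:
$q{\left(U,R \right)} = 0$
$z{\left(j \right)} = \frac{8}{3} + \frac{j}{3}$
$J = \frac{18}{157}$ ($J = - \frac{6}{-54 + \left(\frac{8}{3} + \frac{1}{3} \left(-3\right)\right)} = - \frac{6}{-54 + \left(\frac{8}{3} - 1\right)} = - \frac{6}{-54 + \frac{5}{3}} = - \frac{6}{- \frac{157}{3}} = \left(-6\right) \left(- \frac{3}{157}\right) = \frac{18}{157} \approx 0.11465$)
$J q{\left(\left(-8\right)^{2},-28 \right)} = \frac{18}{157} \cdot 0 = 0$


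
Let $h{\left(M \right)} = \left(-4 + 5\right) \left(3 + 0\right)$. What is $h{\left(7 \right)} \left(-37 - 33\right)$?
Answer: $-210$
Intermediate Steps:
$h{\left(M \right)} = 3$ ($h{\left(M \right)} = 1 \cdot 3 = 3$)
$h{\left(7 \right)} \left(-37 - 33\right) = 3 \left(-37 - 33\right) = 3 \left(-70\right) = -210$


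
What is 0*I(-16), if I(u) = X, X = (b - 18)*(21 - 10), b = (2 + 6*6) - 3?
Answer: 0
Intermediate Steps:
b = 35 (b = (2 + 36) - 3 = 38 - 3 = 35)
X = 187 (X = (35 - 18)*(21 - 10) = 17*11 = 187)
I(u) = 187
0*I(-16) = 0*187 = 0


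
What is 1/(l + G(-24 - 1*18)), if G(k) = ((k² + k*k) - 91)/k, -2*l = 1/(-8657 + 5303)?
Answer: -2236/182979 ≈ -0.012220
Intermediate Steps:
l = 1/6708 (l = -1/(2*(-8657 + 5303)) = -½/(-3354) = -½*(-1/3354) = 1/6708 ≈ 0.00014908)
G(k) = (-91 + 2*k²)/k (G(k) = ((k² + k²) - 91)/k = (2*k² - 91)/k = (-91 + 2*k²)/k)
1/(l + G(-24 - 1*18)) = 1/(1/6708 + (-91/(-24 - 1*18) + 2*(-24 - 1*18))) = 1/(1/6708 + (-91/(-24 - 18) + 2*(-24 - 18))) = 1/(1/6708 + (-91/(-42) + 2*(-42))) = 1/(1/6708 + (-91*(-1/42) - 84)) = 1/(1/6708 + (13/6 - 84)) = 1/(1/6708 - 491/6) = 1/(-182979/2236) = -2236/182979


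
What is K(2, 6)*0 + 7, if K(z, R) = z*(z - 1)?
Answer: 7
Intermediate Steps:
K(z, R) = z*(-1 + z)
K(2, 6)*0 + 7 = (2*(-1 + 2))*0 + 7 = (2*1)*0 + 7 = 2*0 + 7 = 0 + 7 = 7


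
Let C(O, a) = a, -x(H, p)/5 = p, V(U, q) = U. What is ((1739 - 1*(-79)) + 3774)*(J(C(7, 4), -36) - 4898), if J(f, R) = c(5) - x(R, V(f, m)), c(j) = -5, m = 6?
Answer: -27305736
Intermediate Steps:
x(H, p) = -5*p
J(f, R) = -5 + 5*f (J(f, R) = -5 - (-5)*f = -5 + 5*f)
((1739 - 1*(-79)) + 3774)*(J(C(7, 4), -36) - 4898) = ((1739 - 1*(-79)) + 3774)*((-5 + 5*4) - 4898) = ((1739 + 79) + 3774)*((-5 + 20) - 4898) = (1818 + 3774)*(15 - 4898) = 5592*(-4883) = -27305736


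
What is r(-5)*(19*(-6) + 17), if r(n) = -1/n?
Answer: -97/5 ≈ -19.400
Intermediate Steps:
r(-5)*(19*(-6) + 17) = (-1/(-5))*(19*(-6) + 17) = (-1*(-1/5))*(-114 + 17) = (1/5)*(-97) = -97/5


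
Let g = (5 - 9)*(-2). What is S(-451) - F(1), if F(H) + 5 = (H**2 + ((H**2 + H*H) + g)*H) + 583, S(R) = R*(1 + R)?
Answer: 202361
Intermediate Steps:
g = 8 (g = -4*(-2) = 8)
F(H) = 578 + H**2 + H*(8 + 2*H**2) (F(H) = -5 + ((H**2 + ((H**2 + H*H) + 8)*H) + 583) = -5 + ((H**2 + ((H**2 + H**2) + 8)*H) + 583) = -5 + ((H**2 + (2*H**2 + 8)*H) + 583) = -5 + ((H**2 + (8 + 2*H**2)*H) + 583) = -5 + ((H**2 + H*(8 + 2*H**2)) + 583) = -5 + (583 + H**2 + H*(8 + 2*H**2)) = 578 + H**2 + H*(8 + 2*H**2))
S(-451) - F(1) = -451*(1 - 451) - (578 + 1**2 + 2*1**3 + 8*1) = -451*(-450) - (578 + 1 + 2*1 + 8) = 202950 - (578 + 1 + 2 + 8) = 202950 - 1*589 = 202950 - 589 = 202361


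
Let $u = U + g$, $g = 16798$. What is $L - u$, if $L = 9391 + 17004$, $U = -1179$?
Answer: $10776$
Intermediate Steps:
$u = 15619$ ($u = -1179 + 16798 = 15619$)
$L = 26395$
$L - u = 26395 - 15619 = 10776$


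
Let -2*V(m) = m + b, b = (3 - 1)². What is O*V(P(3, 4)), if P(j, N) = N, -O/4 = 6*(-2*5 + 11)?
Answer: 96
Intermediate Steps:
O = -24 (O = -24*(-2*5 + 11) = -24*(-10 + 11) = -24 ≈ -24.000)
b = 4 (b = 2² = 4)
V(m) = -2 - m/2 (V(m) = -(m + 4)/2 = -(4 + m)/2 = -2 - m/2)
O*V(P(3, 4)) = -24*(-2 - ½*4) = -24*(-2 - 2) = -24*(-4) = 96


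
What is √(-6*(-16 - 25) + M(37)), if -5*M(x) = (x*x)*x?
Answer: I*√247115/5 ≈ 99.421*I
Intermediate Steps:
M(x) = -x³/5 (M(x) = -x*x*x/5 = -x²*x/5 = -x³/5)
√(-6*(-16 - 25) + M(37)) = √(-6*(-16 - 25) - ⅕*37³) = √(-6*(-41) - ⅕*50653) = √(246 - 50653/5) = √(-49423/5) = I*√247115/5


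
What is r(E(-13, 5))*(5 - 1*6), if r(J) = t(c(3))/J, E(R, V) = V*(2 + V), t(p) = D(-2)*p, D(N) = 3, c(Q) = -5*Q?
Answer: 9/7 ≈ 1.2857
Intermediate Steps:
t(p) = 3*p
r(J) = -45/J (r(J) = (3*(-5*3))/J = (3*(-15))/J = -45/J)
r(E(-13, 5))*(5 - 1*6) = (-45*1/(5*(2 + 5)))*(5 - 1*6) = (-45/(5*7))*(5 - 6) = -45/35*(-1) = -45*1/35*(-1) = -9/7*(-1) = 9/7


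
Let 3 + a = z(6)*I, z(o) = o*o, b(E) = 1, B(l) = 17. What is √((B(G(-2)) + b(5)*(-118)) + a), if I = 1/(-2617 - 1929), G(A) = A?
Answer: I*√537359930/2273 ≈ 10.198*I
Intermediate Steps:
I = -1/4546 (I = 1/(-4546) = -1/4546 ≈ -0.00021997)
z(o) = o²
a = -6837/2273 (a = -3 + 6²*(-1/4546) = -3 + 36*(-1/4546) = -3 - 18/2273 = -6837/2273 ≈ -3.0079)
√((B(G(-2)) + b(5)*(-118)) + a) = √((17 + 1*(-118)) - 6837/2273) = √((17 - 118) - 6837/2273) = √(-101 - 6837/2273) = √(-236410/2273) = I*√537359930/2273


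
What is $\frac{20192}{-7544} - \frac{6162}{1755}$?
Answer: $- \frac{262574}{42435} \approx -6.1877$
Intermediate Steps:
$\frac{20192}{-7544} - \frac{6162}{1755} = 20192 \left(- \frac{1}{7544}\right) - \frac{158}{45} = - \frac{2524}{943} - \frac{158}{45} = - \frac{262574}{42435}$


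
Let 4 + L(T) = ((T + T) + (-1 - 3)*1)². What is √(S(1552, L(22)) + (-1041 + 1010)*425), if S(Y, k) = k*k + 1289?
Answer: √2535330 ≈ 1592.3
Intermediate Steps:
L(T) = -4 + (-4 + 2*T)² (L(T) = -4 + ((T + T) + (-1 - 3)*1)² = -4 + (2*T - 4*1)² = -4 + (2*T - 4)² = -4 + (-4 + 2*T)²)
S(Y, k) = 1289 + k² (S(Y, k) = k² + 1289 = 1289 + k²)
√(S(1552, L(22)) + (-1041 + 1010)*425) = √((1289 + (-4 + 4*(-2 + 22)²)²) + (-1041 + 1010)*425) = √((1289 + (-4 + 4*20²)²) - 31*425) = √((1289 + (-4 + 4*400)²) - 13175) = √((1289 + (-4 + 1600)²) - 13175) = √((1289 + 1596²) - 13175) = √((1289 + 2547216) - 13175) = √(2548505 - 13175) = √2535330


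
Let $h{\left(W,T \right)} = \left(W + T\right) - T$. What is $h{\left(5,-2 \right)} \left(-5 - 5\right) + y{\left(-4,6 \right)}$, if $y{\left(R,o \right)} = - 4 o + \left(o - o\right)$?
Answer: $-74$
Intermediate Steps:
$y{\left(R,o \right)} = - 4 o$ ($y{\left(R,o \right)} = - 4 o + 0 = - 4 o$)
$h{\left(W,T \right)} = W$ ($h{\left(W,T \right)} = \left(T + W\right) - T = W$)
$h{\left(5,-2 \right)} \left(-5 - 5\right) + y{\left(-4,6 \right)} = 5 \left(-5 - 5\right) - 24 = 5 \left(-10\right) - 24 = -50 - 24 = -74$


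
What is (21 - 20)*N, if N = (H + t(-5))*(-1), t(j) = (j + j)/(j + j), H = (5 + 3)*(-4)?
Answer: 31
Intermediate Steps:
H = -32 (H = 8*(-4) = -32)
t(j) = 1 (t(j) = (2*j)/((2*j)) = (2*j)*(1/(2*j)) = 1)
N = 31 (N = (-32 + 1)*(-1) = -31*(-1) = 31)
(21 - 20)*N = (21 - 20)*31 = 1*31 = 31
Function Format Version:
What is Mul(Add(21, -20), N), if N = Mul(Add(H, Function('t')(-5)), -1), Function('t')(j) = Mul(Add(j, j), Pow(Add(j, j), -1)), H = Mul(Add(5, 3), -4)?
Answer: 31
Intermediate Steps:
H = -32 (H = Mul(8, -4) = -32)
Function('t')(j) = 1 (Function('t')(j) = Mul(Mul(2, j), Pow(Mul(2, j), -1)) = Mul(Mul(2, j), Mul(Rational(1, 2), Pow(j, -1))) = 1)
N = 31 (N = Mul(Add(-32, 1), -1) = Mul(-31, -1) = 31)
Mul(Add(21, -20), N) = Mul(Add(21, -20), 31) = Mul(1, 31) = 31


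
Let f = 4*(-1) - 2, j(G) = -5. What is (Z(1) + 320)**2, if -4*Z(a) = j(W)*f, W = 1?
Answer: 390625/4 ≈ 97656.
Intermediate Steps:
f = -6 (f = -4 - 2 = -6)
Z(a) = -15/2 (Z(a) = -(-5)*(-6)/4 = -1/4*30 = -15/2)
(Z(1) + 320)**2 = (-15/2 + 320)**2 = (625/2)**2 = 390625/4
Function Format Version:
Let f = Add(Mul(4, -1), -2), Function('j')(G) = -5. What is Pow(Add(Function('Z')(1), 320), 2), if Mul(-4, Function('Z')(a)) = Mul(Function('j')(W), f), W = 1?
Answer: Rational(390625, 4) ≈ 97656.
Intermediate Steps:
f = -6 (f = Add(-4, -2) = -6)
Function('Z')(a) = Rational(-15, 2) (Function('Z')(a) = Mul(Rational(-1, 4), Mul(-5, -6)) = Mul(Rational(-1, 4), 30) = Rational(-15, 2))
Pow(Add(Function('Z')(1), 320), 2) = Pow(Add(Rational(-15, 2), 320), 2) = Pow(Rational(625, 2), 2) = Rational(390625, 4)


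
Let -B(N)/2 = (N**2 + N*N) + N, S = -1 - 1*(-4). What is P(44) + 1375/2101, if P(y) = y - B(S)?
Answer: 16551/191 ≈ 86.654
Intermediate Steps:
S = 3 (S = -1 + 4 = 3)
B(N) = -4*N**2 - 2*N (B(N) = -2*((N**2 + N*N) + N) = -2*((N**2 + N**2) + N) = -2*(2*N**2 + N) = -2*(N + 2*N**2) = -4*N**2 - 2*N)
P(y) = 42 + y (P(y) = y - (-2)*3*(1 + 2*3) = y - (-2)*3*(1 + 6) = y - (-2)*3*7 = y - 1*(-42) = y + 42 = 42 + y)
P(44) + 1375/2101 = (42 + 44) + 1375/2101 = 86 + 1375*(1/2101) = 86 + 125/191 = 16551/191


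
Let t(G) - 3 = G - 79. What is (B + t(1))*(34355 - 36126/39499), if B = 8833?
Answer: 11884185782402/39499 ≈ 3.0087e+8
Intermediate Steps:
t(G) = -76 + G (t(G) = 3 + (G - 79) = 3 + (-79 + G) = -76 + G)
(B + t(1))*(34355 - 36126/39499) = (8833 + (-76 + 1))*(34355 - 36126/39499) = (8833 - 75)*(34355 - 36126*1/39499) = 8758*(34355 - 36126/39499) = 8758*(1356952019/39499) = 11884185782402/39499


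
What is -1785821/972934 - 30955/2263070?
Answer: -203577755122/110090887369 ≈ -1.8492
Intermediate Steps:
-1785821/972934 - 30955/2263070 = -1785821*1/972934 - 30955*1/2263070 = -1785821/972934 - 6191/452614 = -203577755122/110090887369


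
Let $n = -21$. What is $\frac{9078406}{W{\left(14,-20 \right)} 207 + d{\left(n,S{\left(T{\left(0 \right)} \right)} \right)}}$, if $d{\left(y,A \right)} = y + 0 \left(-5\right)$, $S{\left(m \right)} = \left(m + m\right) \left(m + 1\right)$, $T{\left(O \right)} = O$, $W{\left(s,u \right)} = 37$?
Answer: $\frac{4539203}{3819} \approx 1188.6$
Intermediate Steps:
$S{\left(m \right)} = 2 m \left(1 + m\right)$
$d{\left(y,A \right)} = y$ ($d{\left(y,A \right)} = y + 0 = y$)
$\frac{9078406}{W{\left(14,-20 \right)} 207 + d{\left(n,S{\left(T{\left(0 \right)} \right)} \right)}} = \frac{9078406}{37 \cdot 207 - 21} = \frac{9078406}{7659 - 21} = \frac{9078406}{7638} = 9078406 \cdot \frac{1}{7638} = \frac{4539203}{3819}$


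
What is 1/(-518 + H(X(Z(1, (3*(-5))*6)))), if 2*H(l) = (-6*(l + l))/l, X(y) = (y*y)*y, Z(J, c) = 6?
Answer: -1/524 ≈ -0.0019084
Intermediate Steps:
X(y) = y³ (X(y) = y²*y = y³)
H(l) = -6 (H(l) = ((-6*(l + l))/l)/2 = ((-12*l)/l)/2 = (½)*(-12) = -6)
1/(-518 + H(X(Z(1, (3*(-5))*6)))) = 1/(-518 - 6) = 1/(-524) = -1/524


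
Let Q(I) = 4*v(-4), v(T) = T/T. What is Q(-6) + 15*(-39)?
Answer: -581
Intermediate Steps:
v(T) = 1
Q(I) = 4 (Q(I) = 4*1 = 4)
Q(-6) + 15*(-39) = 4 + 15*(-39) = 4 - 585 = -581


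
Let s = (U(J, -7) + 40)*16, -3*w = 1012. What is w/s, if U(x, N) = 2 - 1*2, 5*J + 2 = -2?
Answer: -253/480 ≈ -0.52708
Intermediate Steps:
J = -⅘ (J = -⅖ + (⅕)*(-2) = -⅖ - ⅖ = -⅘ ≈ -0.80000)
U(x, N) = 0 (U(x, N) = 2 - 2 = 0)
w = -1012/3 (w = -⅓*1012 = -1012/3 ≈ -337.33)
s = 640 (s = (0 + 40)*16 = 40*16 = 640)
w/s = -1012/3/640 = -1012/3*1/640 = -253/480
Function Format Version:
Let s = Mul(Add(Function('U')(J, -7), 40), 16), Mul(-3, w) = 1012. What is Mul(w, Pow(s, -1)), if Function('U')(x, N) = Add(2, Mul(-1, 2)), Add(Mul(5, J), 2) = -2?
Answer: Rational(-253, 480) ≈ -0.52708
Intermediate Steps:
J = Rational(-4, 5) (J = Add(Rational(-2, 5), Mul(Rational(1, 5), -2)) = Add(Rational(-2, 5), Rational(-2, 5)) = Rational(-4, 5) ≈ -0.80000)
Function('U')(x, N) = 0 (Function('U')(x, N) = Add(2, -2) = 0)
w = Rational(-1012, 3) (w = Mul(Rational(-1, 3), 1012) = Rational(-1012, 3) ≈ -337.33)
s = 640 (s = Mul(Add(0, 40), 16) = Mul(40, 16) = 640)
Mul(w, Pow(s, -1)) = Mul(Rational(-1012, 3), Pow(640, -1)) = Mul(Rational(-1012, 3), Rational(1, 640)) = Rational(-253, 480)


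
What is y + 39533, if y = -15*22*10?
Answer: 36233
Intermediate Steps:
y = -3300 (y = -330*10 = -3300)
y + 39533 = -3300 + 39533 = 36233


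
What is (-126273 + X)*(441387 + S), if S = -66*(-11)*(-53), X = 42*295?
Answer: -45884485647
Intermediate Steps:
X = 12390
S = -38478 (S = 726*(-53) = -38478)
(-126273 + X)*(441387 + S) = (-126273 + 12390)*(441387 - 38478) = -113883*402909 = -45884485647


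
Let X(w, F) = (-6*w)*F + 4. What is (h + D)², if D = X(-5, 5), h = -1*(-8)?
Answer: 26244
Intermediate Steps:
X(w, F) = 4 - 6*F*w (X(w, F) = -6*F*w + 4 = 4 - 6*F*w)
h = 8
D = 154 (D = 4 - 6*5*(-5) = 4 + 150 = 154)
(h + D)² = (8 + 154)² = 162² = 26244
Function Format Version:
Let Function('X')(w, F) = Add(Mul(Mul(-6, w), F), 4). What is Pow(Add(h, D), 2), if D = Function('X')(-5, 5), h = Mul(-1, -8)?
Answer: 26244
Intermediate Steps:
Function('X')(w, F) = Add(4, Mul(-6, F, w)) (Function('X')(w, F) = Add(Mul(-6, F, w), 4) = Add(4, Mul(-6, F, w)))
h = 8
D = 154 (D = Add(4, Mul(-6, 5, -5)) = Add(4, 150) = 154)
Pow(Add(h, D), 2) = Pow(Add(8, 154), 2) = Pow(162, 2) = 26244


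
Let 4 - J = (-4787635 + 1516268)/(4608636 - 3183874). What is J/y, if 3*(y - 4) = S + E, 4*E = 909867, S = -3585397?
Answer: -53822490/9568468643413 ≈ -5.6250e-6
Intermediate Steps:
E = 909867/4 (E = (¼)*909867 = 909867/4 ≈ 2.2747e+5)
J = 8970415/1424762 (J = 4 - (-4787635 + 1516268)/(4608636 - 3183874) = 4 - (-3271367)/1424762 = 4 - 1*(-3271367/1424762) = 4 + 3271367/1424762 = 8970415/1424762 ≈ 6.2961)
y = -13431673/12 (y = 4 + (-3585397 + 909867/4)/3 = 4 + (⅓)*(-13431721/4) = 4 - 13431721/12 = -13431673/12 ≈ -1.1193e+6)
J/y = 8970415/(1424762*(-13431673/12)) = (8970415/1424762)*(-12/13431673) = -53822490/9568468643413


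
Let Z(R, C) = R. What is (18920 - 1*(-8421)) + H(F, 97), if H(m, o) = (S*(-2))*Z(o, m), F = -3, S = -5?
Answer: 28311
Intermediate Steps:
H(m, o) = 10*o (H(m, o) = (-5*(-2))*o = 10*o)
(18920 - 1*(-8421)) + H(F, 97) = (18920 - 1*(-8421)) + 10*97 = (18920 + 8421) + 970 = 27341 + 970 = 28311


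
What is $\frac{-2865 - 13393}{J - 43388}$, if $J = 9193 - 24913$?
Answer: $\frac{8129}{29554} \approx 0.27506$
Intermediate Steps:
$J = -15720$
$\frac{-2865 - 13393}{J - 43388} = \frac{-2865 - 13393}{-15720 - 43388} = - \frac{16258}{-59108} = \left(-16258\right) \left(- \frac{1}{59108}\right) = \frac{8129}{29554}$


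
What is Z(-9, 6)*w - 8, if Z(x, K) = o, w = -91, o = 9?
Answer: -827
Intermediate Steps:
Z(x, K) = 9
Z(-9, 6)*w - 8 = 9*(-91) - 8 = -819 - 8 = -827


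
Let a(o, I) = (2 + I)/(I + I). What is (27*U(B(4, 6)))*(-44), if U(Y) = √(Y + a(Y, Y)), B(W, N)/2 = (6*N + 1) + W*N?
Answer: -1188*√455853/61 ≈ -13149.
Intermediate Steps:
a(o, I) = (2 + I)/(2*I) (a(o, I) = (2 + I)/((2*I)) = (2 + I)*(1/(2*I)) = (2 + I)/(2*I))
B(W, N) = 2 + 12*N + 2*N*W (B(W, N) = 2*((6*N + 1) + W*N) = 2*((1 + 6*N) + N*W) = 2*(1 + 6*N + N*W) = 2 + 12*N + 2*N*W)
U(Y) = √(Y + (2 + Y)/(2*Y))
(27*U(B(4, 6)))*(-44) = (27*(√(2 + 4*(2 + 12*6 + 2*6*4) + 4/(2 + 12*6 + 2*6*4))/2))*(-44) = (27*(√(2 + 4*(2 + 72 + 48) + 4/(2 + 72 + 48))/2))*(-44) = (27*(√(2 + 4*122 + 4/122)/2))*(-44) = (27*(√(2 + 488 + 4*(1/122))/2))*(-44) = (27*(√(2 + 488 + 2/61)/2))*(-44) = (27*(√(29892/61)/2))*(-44) = (27*((2*√455853/61)/2))*(-44) = (27*(√455853/61))*(-44) = (27*√455853/61)*(-44) = -1188*√455853/61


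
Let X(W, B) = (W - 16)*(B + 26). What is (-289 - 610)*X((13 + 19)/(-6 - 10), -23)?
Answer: 48546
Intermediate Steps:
X(W, B) = (-16 + W)*(26 + B)
(-289 - 610)*X((13 + 19)/(-6 - 10), -23) = (-289 - 610)*(-416 - 16*(-23) + 26*((13 + 19)/(-6 - 10)) - 23*(13 + 19)/(-6 - 10)) = -899*(-416 + 368 + 26*(32/(-16)) - 736/(-16)) = -899*(-416 + 368 + 26*(32*(-1/16)) - 736*(-1)/16) = -899*(-416 + 368 + 26*(-2) - 23*(-2)) = -899*(-416 + 368 - 52 + 46) = -899*(-54) = 48546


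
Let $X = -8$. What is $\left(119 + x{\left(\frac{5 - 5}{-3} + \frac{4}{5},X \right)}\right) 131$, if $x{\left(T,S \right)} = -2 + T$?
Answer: $\frac{77159}{5} \approx 15432.0$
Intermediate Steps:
$\left(119 + x{\left(\frac{5 - 5}{-3} + \frac{4}{5},X \right)}\right) 131 = \left(119 - \left(\frac{6}{5} - \frac{5 - 5}{-3}\right)\right) 131 = \left(119 - \left(\frac{6}{5} - \left(5 - 5\right) \left(- \frac{1}{3}\right)\right)\right) 131 = \left(119 + \left(-2 + \left(0 \left(- \frac{1}{3}\right) + \frac{4}{5}\right)\right)\right) 131 = \left(119 + \left(-2 + \left(0 + \frac{4}{5}\right)\right)\right) 131 = \left(119 + \left(-2 + \frac{4}{5}\right)\right) 131 = \left(119 - \frac{6}{5}\right) 131 = \frac{589}{5} \cdot 131 = \frac{77159}{5}$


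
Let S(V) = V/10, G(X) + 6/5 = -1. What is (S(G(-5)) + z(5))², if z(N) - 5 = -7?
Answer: 12321/2500 ≈ 4.9284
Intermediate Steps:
G(X) = -11/5 (G(X) = -6/5 - 1 = -11/5)
z(N) = -2 (z(N) = 5 - 7 = -2)
S(V) = V/10 (S(V) = V*(⅒) = V/10)
(S(G(-5)) + z(5))² = ((⅒)*(-11/5) - 2)² = (-11/50 - 2)² = (-111/50)² = 12321/2500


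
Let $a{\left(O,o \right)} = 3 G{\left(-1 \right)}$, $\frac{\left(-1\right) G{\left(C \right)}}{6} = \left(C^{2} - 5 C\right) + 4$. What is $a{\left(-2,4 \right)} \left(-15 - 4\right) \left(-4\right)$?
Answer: $-13680$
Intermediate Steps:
$G{\left(C \right)} = -24 - 6 C^{2} + 30 C$ ($G{\left(C \right)} = - 6 \left(\left(C^{2} - 5 C\right) + 4\right) = - 6 \left(4 + C^{2} - 5 C\right) = -24 - 6 C^{2} + 30 C$)
$a{\left(O,o \right)} = -180$ ($a{\left(O,o \right)} = 3 \left(-24 - 6 \left(-1\right)^{2} + 30 \left(-1\right)\right) = 3 \left(-24 - 6 - 30\right) = 3 \left(-60\right) = -180$)
$a{\left(-2,4 \right)} \left(-15 - 4\right) \left(-4\right) = - 180 \left(-15 - 4\right) \left(-4\right) = \left(-180\right) \left(-19\right) \left(-4\right) = 3420 \left(-4\right) = -13680$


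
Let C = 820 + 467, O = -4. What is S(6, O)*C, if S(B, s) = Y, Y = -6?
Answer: -7722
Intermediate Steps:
S(B, s) = -6
C = 1287
S(6, O)*C = -6*1287 = -7722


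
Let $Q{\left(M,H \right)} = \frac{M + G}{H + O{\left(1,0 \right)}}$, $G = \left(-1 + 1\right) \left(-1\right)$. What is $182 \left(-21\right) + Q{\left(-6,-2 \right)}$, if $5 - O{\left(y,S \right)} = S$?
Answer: $-3824$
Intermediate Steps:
$O{\left(y,S \right)} = 5 - S$
$G = 0$ ($G = 0 \left(-1\right) = 0$)
$Q{\left(M,H \right)} = \frac{M}{5 + H}$ ($Q{\left(M,H \right)} = \frac{M + 0}{H + \left(5 - 0\right)} = \frac{M}{H + \left(5 + 0\right)} = \frac{M}{H + 5} = \frac{M}{5 + H}$)
$182 \left(-21\right) + Q{\left(-6,-2 \right)} = 182 \left(-21\right) - \frac{6}{5 - 2} = -3822 - \frac{6}{3} = -3822 - 2 = -3824$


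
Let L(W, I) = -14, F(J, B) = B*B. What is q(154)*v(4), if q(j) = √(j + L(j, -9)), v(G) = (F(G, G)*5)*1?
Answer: 160*√35 ≈ 946.57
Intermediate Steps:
F(J, B) = B²
v(G) = 5*G² (v(G) = (G²*5)*1 = (5*G²)*1 = 5*G²)
q(j) = √(-14 + j) (q(j) = √(j - 14) = √(-14 + j))
q(154)*v(4) = √(-14 + 154)*(5*4²) = √140*(5*16) = (2*√35)*80 = 160*√35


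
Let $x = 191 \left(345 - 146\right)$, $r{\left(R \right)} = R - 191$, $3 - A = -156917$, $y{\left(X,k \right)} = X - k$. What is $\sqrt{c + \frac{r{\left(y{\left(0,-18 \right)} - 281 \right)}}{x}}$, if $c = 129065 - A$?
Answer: $\frac{i \sqrt{40241692332341}}{38009} \approx 166.9 i$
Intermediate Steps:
$A = 156920$ ($A = 3 - -156917 = 3 + 156917 = 156920$)
$r{\left(R \right)} = -191 + R$
$x = 38009$ ($x = 191 \cdot 199 = 38009$)
$c = -27855$ ($c = 129065 - 156920 = -27855$)
$\sqrt{c + \frac{r{\left(y{\left(0,-18 \right)} - 281 \right)}}{x}} = \sqrt{-27855 + \frac{-191 + \left(\left(0 - -18\right) - 281\right)}{38009}} = \sqrt{-27855 + \left(-191 + \left(\left(0 + 18\right) - 281\right)\right) \frac{1}{38009}} = \sqrt{-27855 + \left(-191 + \left(18 - 281\right)\right) \frac{1}{38009}} = \sqrt{-27855 + \left(-191 - 263\right) \frac{1}{38009}} = \sqrt{-27855 - \frac{454}{38009}} = \sqrt{- \frac{1058741149}{38009}} = \frac{i \sqrt{40241692332341}}{38009}$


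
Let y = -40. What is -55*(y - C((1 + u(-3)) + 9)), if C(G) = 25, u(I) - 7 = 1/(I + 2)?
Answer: 3575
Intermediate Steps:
u(I) = 7 + 1/(2 + I) (u(I) = 7 + 1/(I + 2) = 7 + 1/(2 + I))
-55*(y - C((1 + u(-3)) + 9)) = -55*(-40 - 1*25) = -55*(-40 - 25) = -55*(-65) = 3575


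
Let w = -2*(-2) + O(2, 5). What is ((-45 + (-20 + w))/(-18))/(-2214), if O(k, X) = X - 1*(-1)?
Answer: -55/39852 ≈ -0.0013801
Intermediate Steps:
O(k, X) = 1 + X (O(k, X) = X + 1 = 1 + X)
w = 10 (w = -2*(-2) + (1 + 5) = 4 + 6 = 10)
((-45 + (-20 + w))/(-18))/(-2214) = ((-45 + (-20 + 10))/(-18))/(-2214) = -(-45 - 10)/18*(-1/2214) = -1/18*(-55)*(-1/2214) = (55/18)*(-1/2214) = -55/39852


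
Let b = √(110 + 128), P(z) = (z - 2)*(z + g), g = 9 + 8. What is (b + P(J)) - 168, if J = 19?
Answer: 444 + √238 ≈ 459.43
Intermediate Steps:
g = 17
P(z) = (-2 + z)*(17 + z) (P(z) = (z - 2)*(z + 17) = (-2 + z)*(17 + z))
b = √238 ≈ 15.427
(b + P(J)) - 168 = (√238 + (-34 + 19² + 15*19)) - 168 = (√238 + (-34 + 361 + 285)) - 168 = (√238 + 612) - 168 = (612 + √238) - 168 = 444 + √238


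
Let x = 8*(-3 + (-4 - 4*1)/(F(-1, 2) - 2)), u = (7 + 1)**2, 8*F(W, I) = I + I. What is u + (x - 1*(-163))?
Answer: 737/3 ≈ 245.67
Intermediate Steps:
F(W, I) = I/4 (F(W, I) = (I + I)/8 = (2*I)/8 = I/4)
u = 64 (u = 8**2 = 64)
x = 56/3 (x = 8*(-3 + (-4 - 4*1)/((1/4)*2 - 2)) = 8*(-3 + (-4 - 4)/(1/2 - 2)) = 8*(-3 - 8/(-3/2)) = 8*(-3 - 8*(-2/3)) = 8*(-3 + 16/3) = 8*(7/3) = 56/3 ≈ 18.667)
u + (x - 1*(-163)) = 64 + (56/3 - 1*(-163)) = 64 + (56/3 + 163) = 64 + 545/3 = 737/3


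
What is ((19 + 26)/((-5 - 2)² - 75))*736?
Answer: -16560/13 ≈ -1273.8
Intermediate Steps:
((19 + 26)/((-5 - 2)² - 75))*736 = (45/((-7)² - 75))*736 = (45/(49 - 75))*736 = (45/(-26))*736 = (45*(-1/26))*736 = -45/26*736 = -16560/13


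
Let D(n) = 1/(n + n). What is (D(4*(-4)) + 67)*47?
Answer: 100721/32 ≈ 3147.5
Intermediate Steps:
D(n) = 1/(2*n)
(D(4*(-4)) + 67)*47 = (1/(2*((4*(-4)))) + 67)*47 = ((1/2)/(-16) + 67)*47 = ((1/2)*(-1/16) + 67)*47 = (-1/32 + 67)*47 = (2143/32)*47 = 100721/32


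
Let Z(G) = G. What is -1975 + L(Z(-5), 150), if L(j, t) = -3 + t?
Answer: -1828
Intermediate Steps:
-1975 + L(Z(-5), 150) = -1975 + (-3 + 150) = -1975 + 147 = -1828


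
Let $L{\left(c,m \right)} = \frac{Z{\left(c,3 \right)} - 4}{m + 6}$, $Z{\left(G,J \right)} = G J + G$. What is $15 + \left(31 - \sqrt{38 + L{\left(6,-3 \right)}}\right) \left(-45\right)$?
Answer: $-1380 + 15 \sqrt{402} \approx -1079.3$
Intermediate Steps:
$Z{\left(G,J \right)} = G + G J$
$L{\left(c,m \right)} = \frac{-4 + 4 c}{6 + m}$ ($L{\left(c,m \right)} = \frac{c \left(1 + 3\right) - 4}{m + 6} = \frac{c 4 - 4}{6 + m} = \frac{4 c - 4}{6 + m} = \frac{-4 + 4 c}{6 + m}$)
$15 + \left(31 - \sqrt{38 + L{\left(6,-3 \right)}}\right) \left(-45\right) = 15 + \left(31 - \sqrt{38 + \frac{4 \left(-1 + 6\right)}{6 - 3}}\right) \left(-45\right) = 15 + \left(31 - \sqrt{38 + 4 \cdot \frac{1}{3} \cdot 5}\right) \left(-45\right) = 15 + \left(31 - \sqrt{38 + \frac{20}{3}}\right) \left(-45\right) = 15 + \left(31 - \sqrt{\frac{134}{3}}\right) \left(-45\right) = 15 + \left(31 - \frac{\sqrt{402}}{3}\right) \left(-45\right) = 15 - \left(1395 - 15 \sqrt{402}\right) = -1380 + 15 \sqrt{402}$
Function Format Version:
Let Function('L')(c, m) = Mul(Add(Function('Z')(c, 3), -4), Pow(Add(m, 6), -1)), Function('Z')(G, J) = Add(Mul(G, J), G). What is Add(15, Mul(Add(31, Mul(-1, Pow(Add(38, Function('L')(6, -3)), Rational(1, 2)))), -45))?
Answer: Add(-1380, Mul(15, Pow(402, Rational(1, 2)))) ≈ -1079.3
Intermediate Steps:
Function('Z')(G, J) = Add(G, Mul(G, J))
Function('L')(c, m) = Mul(Pow(Add(6, m), -1), Add(-4, Mul(4, c))) (Function('L')(c, m) = Mul(Add(Mul(c, Add(1, 3)), -4), Pow(Add(m, 6), -1)) = Mul(Add(Mul(c, 4), -4), Pow(Add(6, m), -1)) = Mul(Add(Mul(4, c), -4), Pow(Add(6, m), -1)) = Mul(Add(-4, Mul(4, c)), Pow(Add(6, m), -1)) = Mul(Pow(Add(6, m), -1), Add(-4, Mul(4, c))))
Add(15, Mul(Add(31, Mul(-1, Pow(Add(38, Function('L')(6, -3)), Rational(1, 2)))), -45)) = Add(15, Mul(Add(31, Mul(-1, Pow(Add(38, Mul(4, Pow(Add(6, -3), -1), Add(-1, 6))), Rational(1, 2)))), -45)) = Add(15, Mul(Add(31, Mul(-1, Pow(Add(38, Mul(4, Pow(3, -1), 5)), Rational(1, 2)))), -45)) = Add(15, Mul(Add(31, Mul(-1, Pow(Add(38, Mul(4, Rational(1, 3), 5)), Rational(1, 2)))), -45)) = Add(15, Mul(Add(31, Mul(-1, Pow(Add(38, Rational(20, 3)), Rational(1, 2)))), -45)) = Add(15, Mul(Add(31, Mul(-1, Pow(Rational(134, 3), Rational(1, 2)))), -45)) = Add(15, Mul(Add(31, Mul(-1, Mul(Rational(1, 3), Pow(402, Rational(1, 2))))), -45)) = Add(15, Mul(Add(31, Mul(Rational(-1, 3), Pow(402, Rational(1, 2)))), -45)) = Add(15, Add(-1395, Mul(15, Pow(402, Rational(1, 2))))) = Add(-1380, Mul(15, Pow(402, Rational(1, 2))))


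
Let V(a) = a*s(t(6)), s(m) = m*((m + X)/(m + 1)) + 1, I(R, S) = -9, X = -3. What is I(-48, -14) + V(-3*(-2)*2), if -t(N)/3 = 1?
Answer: -105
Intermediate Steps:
t(N) = -3 (t(N) = -3*1 = -3)
s(m) = 1 + m*(-3 + m)/(1 + m) (s(m) = m*((m - 3)/(m + 1)) + 1 = m*((-3 + m)/(1 + m)) + 1 = m*(-3 + m)/(1 + m) + 1 = 1 + m*(-3 + m)/(1 + m))
V(a) = -8*a (V(a) = a*((1 + (-3)² - 2*(-3))/(1 - 3)) = a*((1 + 9 + 6)/(-2)) = a*(-½*16) = a*(-8) = -8*a)
I(-48, -14) + V(-3*(-2)*2) = -9 - 8*(-3*(-2))*2 = -9 - 48*2 = -9 - 8*12 = -9 - 96 = -105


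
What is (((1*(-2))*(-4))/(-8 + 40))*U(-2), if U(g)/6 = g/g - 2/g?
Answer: 3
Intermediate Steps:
U(g) = 6 - 12/g (U(g) = 6*(g/g - 2/g) = 6*(1 - 2/g) = 6 - 12/g)
(((1*(-2))*(-4))/(-8 + 40))*U(-2) = (((1*(-2))*(-4))/(-8 + 40))*(6 - 12/(-2)) = ((-2*(-4))/32)*(6 - 12*(-½)) = ((1/32)*8)*(6 + 6) = (¼)*12 = 3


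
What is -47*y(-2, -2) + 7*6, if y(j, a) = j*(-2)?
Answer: -146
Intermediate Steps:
y(j, a) = -2*j
-47*y(-2, -2) + 7*6 = -(-94)*(-2) + 7*6 = -47*4 + 42 = -188 + 42 = -146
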